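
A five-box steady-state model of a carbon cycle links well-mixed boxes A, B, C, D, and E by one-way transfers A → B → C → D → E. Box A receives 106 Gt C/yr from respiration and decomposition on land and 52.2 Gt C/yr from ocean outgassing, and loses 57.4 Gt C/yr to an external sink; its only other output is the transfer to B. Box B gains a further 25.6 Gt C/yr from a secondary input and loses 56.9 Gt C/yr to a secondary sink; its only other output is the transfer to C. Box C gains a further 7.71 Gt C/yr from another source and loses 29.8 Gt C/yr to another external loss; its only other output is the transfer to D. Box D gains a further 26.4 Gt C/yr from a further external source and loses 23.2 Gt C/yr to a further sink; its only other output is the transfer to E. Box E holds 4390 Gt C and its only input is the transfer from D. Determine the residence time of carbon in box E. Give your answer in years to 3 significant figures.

Box A: F(A→B) = (106 + 52.2) − 57.4 = 100.80 Gt C/yr.
Box B: F(B→C) = (100.80 + 25.6) − 56.9 = 69.500 Gt C/yr.
Box C: F(C→D) = (69.500 + 7.71) − 29.8 = 47.410 Gt C/yr.
Box D: F(D→E) = (47.410 + 26.4) − 23.2 = 50.610 Gt C/yr.
Box E throughput = its input = 50.610 Gt C/yr; τ = 4390 / 50.610 = 86.74 yr.

86.7 yr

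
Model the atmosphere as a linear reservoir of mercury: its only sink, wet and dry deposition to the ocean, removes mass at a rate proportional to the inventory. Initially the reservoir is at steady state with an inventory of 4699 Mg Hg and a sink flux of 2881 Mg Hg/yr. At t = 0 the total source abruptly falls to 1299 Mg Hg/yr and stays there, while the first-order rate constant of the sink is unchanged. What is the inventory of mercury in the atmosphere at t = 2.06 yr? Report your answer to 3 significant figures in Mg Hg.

Residence time τ = M₀/F₀ = 1.631 yr. The eventual steady state is M_∞ = M₀·(F₁/F₀) = 4699 × 1299/2881 = 2118.7 Mg Hg.
The anomaly ΔM(t) = M(t) − M_∞ decays as ΔM₀·e^(−t/τ) with ΔM₀ = 4699 − 2118.7 = 2580 Mg Hg.
At t = 2.06 yr, e^(−t/τ) = e^(−1.263) = 0.2828, so ΔM = 729.7 Mg Hg and M = 2118.7 + 729.7 = 2848.4 Mg Hg.

2850 Mg Hg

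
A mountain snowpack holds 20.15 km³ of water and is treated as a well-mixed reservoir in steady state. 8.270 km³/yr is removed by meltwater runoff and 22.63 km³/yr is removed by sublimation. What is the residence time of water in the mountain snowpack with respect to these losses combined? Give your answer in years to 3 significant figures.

Total removal = 8.270 + 22.63 = 30.900 km³/yr.
τ = M / ΣF_out = 20.15 / 30.900 = 0.6521 yr.

0.652 yr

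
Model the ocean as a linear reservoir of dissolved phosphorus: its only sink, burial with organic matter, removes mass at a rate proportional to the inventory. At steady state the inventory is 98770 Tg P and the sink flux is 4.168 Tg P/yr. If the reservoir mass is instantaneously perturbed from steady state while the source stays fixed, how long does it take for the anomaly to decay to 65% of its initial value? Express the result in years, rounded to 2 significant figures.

For a linear reservoir the anomaly decays as exp(−t/τ) with τ = M/F = 98770/4.168 = 23700 yr.
exp(−t/τ) = 0.65 ⇒ t = −τ ln(0.65) = 23700 × 0.4308 = 10210 yr.

10000 yr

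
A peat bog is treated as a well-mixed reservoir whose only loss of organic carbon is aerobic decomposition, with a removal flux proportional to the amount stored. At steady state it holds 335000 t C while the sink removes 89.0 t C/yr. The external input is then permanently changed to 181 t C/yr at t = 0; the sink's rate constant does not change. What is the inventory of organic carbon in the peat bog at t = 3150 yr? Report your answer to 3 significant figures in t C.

531000 t C

The sink rate constant is k = F₀/M₀ = 89.0/335000 = 0.0002657 yr⁻¹.
Solving dM/dt = F₁ − kM with M(0) = M₀ gives M(t) = F₁/k + (M₀ − F₁/k)·e^(−kt).
F₁/k = 181/0.0002657 = 681290 t C; kt = 0.0002657 × 3150 = 0.8369, e^(−kt) = 0.4331.
M(3150) = 681290 + (335000 − 681290) × 0.4331 = 681290 − 150000 = 531320 t C.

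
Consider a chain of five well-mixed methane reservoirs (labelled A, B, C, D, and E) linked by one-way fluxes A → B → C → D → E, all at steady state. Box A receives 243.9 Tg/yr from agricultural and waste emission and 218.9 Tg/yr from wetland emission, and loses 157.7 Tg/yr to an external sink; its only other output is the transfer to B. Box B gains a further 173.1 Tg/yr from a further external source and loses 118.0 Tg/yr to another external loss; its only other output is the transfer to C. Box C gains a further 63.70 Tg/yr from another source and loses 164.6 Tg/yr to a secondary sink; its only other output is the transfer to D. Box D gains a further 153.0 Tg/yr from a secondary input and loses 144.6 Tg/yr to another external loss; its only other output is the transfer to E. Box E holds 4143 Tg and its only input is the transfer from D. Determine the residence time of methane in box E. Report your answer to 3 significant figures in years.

Box A: F(A→B) = (243.9 + 218.9) − 157.7 = 305.10 Tg/yr.
Box B: F(B→C) = (305.10 + 173.1) − 118.0 = 360.20 Tg/yr.
Box C: F(C→D) = (360.20 + 63.70) − 164.6 = 259.30 Tg/yr.
Box D: F(D→E) = (259.30 + 153.0) − 144.6 = 267.70 Tg/yr.
Box E throughput = its input = 267.70 Tg/yr; τ = 4143 / 267.70 = 15.48 yr.

15.5 yr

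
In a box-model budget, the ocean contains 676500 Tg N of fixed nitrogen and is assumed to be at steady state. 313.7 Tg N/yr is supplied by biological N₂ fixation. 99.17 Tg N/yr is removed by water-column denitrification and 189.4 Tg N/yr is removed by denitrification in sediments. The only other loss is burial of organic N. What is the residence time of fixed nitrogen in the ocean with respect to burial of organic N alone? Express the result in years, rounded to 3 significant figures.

26900 yr

At steady state ΣF_in = ΣF_out.
ΣF_in = 313.70 Tg N/yr.
Burial of organic N flux = ΣF_in − (99.17 + 189.4) = 313.70 − 288.6 = 25.13 Tg N/yr.
τ = M / F = 676500 / 25.13 = 26920 yr.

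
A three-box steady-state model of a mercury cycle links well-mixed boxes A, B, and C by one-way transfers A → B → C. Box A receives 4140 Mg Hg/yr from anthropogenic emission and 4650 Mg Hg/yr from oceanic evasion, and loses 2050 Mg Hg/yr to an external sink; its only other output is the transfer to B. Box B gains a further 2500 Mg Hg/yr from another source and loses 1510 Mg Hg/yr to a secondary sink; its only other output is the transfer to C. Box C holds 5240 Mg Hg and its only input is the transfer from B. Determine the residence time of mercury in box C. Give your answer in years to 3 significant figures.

0.678 yr

Box A: F(A→B) = (4140 + 4650) − 2050 = 6740.0 Mg Hg/yr.
Box B: F(B→C) = (6740.0 + 2500) − 1510 = 7730.0 Mg Hg/yr.
Box C throughput = its input = 7730.0 Mg Hg/yr; τ = 5240 / 7730.0 = 0.6779 yr.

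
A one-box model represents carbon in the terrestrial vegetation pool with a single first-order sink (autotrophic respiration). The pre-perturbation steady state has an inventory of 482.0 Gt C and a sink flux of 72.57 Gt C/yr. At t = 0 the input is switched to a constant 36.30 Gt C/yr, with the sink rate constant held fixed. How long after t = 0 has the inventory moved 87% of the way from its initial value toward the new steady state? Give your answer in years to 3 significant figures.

13.6 yr

τ = M₀/F₀ = 482.0/72.57 = 6.642 yr.
The remaining gap fraction is e^(−t/τ); 87% covered ⇒ e^(−t/τ) = 0.130.
t = −τ ln(0.130) = 6.642 × 2.040 = 13.55 yr.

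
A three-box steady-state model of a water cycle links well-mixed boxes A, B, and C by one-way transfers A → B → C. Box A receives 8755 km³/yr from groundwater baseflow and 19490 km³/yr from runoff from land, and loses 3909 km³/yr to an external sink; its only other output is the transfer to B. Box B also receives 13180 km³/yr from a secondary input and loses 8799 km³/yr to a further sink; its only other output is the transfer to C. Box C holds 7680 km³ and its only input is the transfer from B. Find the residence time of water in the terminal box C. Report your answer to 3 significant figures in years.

0.267 yr

Box A: F(A→B) = (8755 + 19490) − 3909 = 24336 km³/yr.
Box B: F(B→C) = (24336 + 13180) − 8799 = 28717 km³/yr.
Box C throughput = its input = 28717 km³/yr; τ = 7680 / 28717 = 0.2674 yr.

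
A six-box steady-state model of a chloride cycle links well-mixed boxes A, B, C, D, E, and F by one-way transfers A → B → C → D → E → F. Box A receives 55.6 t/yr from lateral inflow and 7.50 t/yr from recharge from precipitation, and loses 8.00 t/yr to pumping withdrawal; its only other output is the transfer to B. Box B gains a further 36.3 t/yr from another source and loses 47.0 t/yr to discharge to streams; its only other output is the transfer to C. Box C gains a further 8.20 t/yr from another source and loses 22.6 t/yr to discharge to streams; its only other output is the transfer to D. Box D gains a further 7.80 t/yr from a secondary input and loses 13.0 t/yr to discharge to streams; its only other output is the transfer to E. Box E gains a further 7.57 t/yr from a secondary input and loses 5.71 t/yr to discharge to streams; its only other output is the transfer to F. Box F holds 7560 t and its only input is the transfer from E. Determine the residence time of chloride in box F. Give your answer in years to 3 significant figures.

Box A: F(A→B) = (55.6 + 7.50) − 8.00 = 55.100 t/yr.
Box B: F(B→C) = (55.100 + 36.3) − 47.0 = 44.400 t/yr.
Box C: F(C→D) = (44.400 + 8.20) − 22.6 = 30.000 t/yr.
Box D: F(D→E) = (30.000 + 7.80) − 13.0 = 24.800 t/yr.
Box E: F(E→F) = (24.800 + 7.57) − 5.71 = 26.660 t/yr.
Box F throughput = its input = 26.660 t/yr; τ = 7560 / 26.660 = 283.6 yr.

284 yr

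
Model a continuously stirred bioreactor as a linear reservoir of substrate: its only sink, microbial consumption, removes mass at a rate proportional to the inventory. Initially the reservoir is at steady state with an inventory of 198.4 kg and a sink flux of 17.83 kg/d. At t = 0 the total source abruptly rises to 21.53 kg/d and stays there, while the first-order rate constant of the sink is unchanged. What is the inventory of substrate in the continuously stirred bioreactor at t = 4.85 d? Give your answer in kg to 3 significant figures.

The sink rate constant is k = F₀/M₀ = 17.83/198.4 = 0.08987 d⁻¹.
Solving dM/dt = F₁ − kM with M(0) = M₀ gives M(t) = F₁/k + (M₀ − F₁/k)·e^(−kt).
F₁/k = 21.53/0.08987 = 239.57 kg; kt = 0.08987 × 4.85 = 0.4359, e^(−kt) = 0.6467.
M(4.85) = 239.57 + (198.4 − 239.57) × 0.6467 = 239.57 − 26.63 = 212.95 kg.

213 kg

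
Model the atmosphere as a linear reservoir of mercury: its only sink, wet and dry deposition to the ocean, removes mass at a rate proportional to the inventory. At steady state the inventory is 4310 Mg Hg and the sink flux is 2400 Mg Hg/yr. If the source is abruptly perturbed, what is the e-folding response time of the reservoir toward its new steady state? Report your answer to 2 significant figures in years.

1.8 yr

For a linear reservoir the response time equals the residence time τ = M/F.
τ = 4310 / 2400 = 1.796 yr.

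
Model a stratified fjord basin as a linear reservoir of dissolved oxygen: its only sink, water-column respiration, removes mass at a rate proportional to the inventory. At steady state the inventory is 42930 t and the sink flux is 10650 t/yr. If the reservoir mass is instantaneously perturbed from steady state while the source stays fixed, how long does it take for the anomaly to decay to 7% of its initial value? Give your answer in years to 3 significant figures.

10.7 yr

For a linear reservoir the anomaly decays as exp(−t/τ) with τ = M/F = 42930/10650 = 4.031 yr.
exp(−t/τ) = 0.07 ⇒ t = −τ ln(0.07) = 4.031 × 2.659 = 10.72 yr.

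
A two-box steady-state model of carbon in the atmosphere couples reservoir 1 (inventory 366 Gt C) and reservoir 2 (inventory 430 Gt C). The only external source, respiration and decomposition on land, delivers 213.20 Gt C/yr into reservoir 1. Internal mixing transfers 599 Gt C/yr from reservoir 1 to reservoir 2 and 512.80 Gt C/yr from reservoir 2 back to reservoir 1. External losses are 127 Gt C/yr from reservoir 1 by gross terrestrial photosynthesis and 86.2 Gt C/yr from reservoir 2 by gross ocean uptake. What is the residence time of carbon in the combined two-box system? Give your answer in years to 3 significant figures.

3.73 yr

Residence time in the combined system uses the total inventory and the total *external* removal — internal exchanges between the two boxes cancel.
M_total = 366 + 430 = 796.00 Gt C.
ΣF_external_out = 127 + 86.2 = 213.20 Gt C/yr.
τ = M_total / ΣF_ext = 796.00 / 213.20 = 3.734 yr.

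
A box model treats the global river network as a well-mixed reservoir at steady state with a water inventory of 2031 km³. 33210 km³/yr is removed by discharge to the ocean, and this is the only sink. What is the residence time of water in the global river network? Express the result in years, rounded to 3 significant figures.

τ = M / F = 2031 / 33210 = 0.06116 yr.

0.0612 yr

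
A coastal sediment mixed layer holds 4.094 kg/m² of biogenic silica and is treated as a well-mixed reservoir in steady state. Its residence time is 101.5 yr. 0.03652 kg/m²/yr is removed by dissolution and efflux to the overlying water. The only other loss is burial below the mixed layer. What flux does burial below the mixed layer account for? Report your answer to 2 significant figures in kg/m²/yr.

0.0038 kg/m²/yr

Total removal F = M/τ = 4.094 / 101.5 = 0.04033 kg/m²/yr.
Burial below the mixed layer = F − (0.03652) = 0.04033 − 0.03652 = 0.003815 kg/m²/yr.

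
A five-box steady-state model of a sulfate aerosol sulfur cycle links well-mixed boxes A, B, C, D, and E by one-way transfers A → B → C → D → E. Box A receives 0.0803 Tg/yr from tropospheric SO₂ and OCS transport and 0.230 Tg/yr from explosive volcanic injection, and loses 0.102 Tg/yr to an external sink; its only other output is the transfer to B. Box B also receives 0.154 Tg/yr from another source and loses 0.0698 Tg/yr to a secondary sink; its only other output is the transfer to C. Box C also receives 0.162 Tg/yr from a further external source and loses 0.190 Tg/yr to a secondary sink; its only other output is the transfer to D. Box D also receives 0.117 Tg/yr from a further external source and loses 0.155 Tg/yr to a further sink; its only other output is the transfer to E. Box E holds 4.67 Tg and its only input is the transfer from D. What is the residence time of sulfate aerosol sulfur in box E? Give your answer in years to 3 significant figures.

Box A: F(A→B) = (0.0803 + 0.230) − 0.102 = 0.20830 Tg/yr.
Box B: F(B→C) = (0.20830 + 0.154) − 0.0698 = 0.29250 Tg/yr.
Box C: F(C→D) = (0.29250 + 0.162) − 0.190 = 0.26450 Tg/yr.
Box D: F(D→E) = (0.26450 + 0.117) − 0.155 = 0.22650 Tg/yr.
Box E throughput = its input = 0.22650 Tg/yr; τ = 4.67 / 0.22650 = 20.62 yr.

20.6 yr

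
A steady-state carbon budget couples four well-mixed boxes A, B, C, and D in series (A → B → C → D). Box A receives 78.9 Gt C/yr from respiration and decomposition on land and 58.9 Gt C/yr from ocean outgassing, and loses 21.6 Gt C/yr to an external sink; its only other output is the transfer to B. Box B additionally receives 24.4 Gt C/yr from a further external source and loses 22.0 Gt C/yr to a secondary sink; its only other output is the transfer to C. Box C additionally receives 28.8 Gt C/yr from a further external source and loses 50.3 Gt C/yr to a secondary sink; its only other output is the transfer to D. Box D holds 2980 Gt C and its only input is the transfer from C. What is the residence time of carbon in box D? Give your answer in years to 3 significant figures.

30.7 yr

Box A: F(A→B) = (78.9 + 58.9) − 21.6 = 116.20 Gt C/yr.
Box B: F(B→C) = (116.20 + 24.4) − 22.0 = 118.60 Gt C/yr.
Box C: F(C→D) = (118.60 + 28.8) − 50.3 = 97.100 Gt C/yr.
Box D throughput = its input = 97.100 Gt C/yr; τ = 2980 / 97.100 = 30.69 yr.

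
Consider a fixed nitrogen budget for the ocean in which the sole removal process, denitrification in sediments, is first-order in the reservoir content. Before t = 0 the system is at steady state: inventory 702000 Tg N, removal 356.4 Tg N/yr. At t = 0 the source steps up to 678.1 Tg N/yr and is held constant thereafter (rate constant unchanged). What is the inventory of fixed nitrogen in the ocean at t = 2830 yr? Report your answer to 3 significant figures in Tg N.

1.19×10^6 Tg N

τ = M₀/F₀ = 702000/356.4 = 1970 yr; rate constant k = 1/τ.
New steady state M_∞ = F₁/k = F₁·τ = 678.1 × 1970 = 1.3357×10^6 Tg N.
M(t) = M_∞ + (M₀ − M_∞)·e^(−t/τ); t/τ = 2830/1970 = 1.437, so e^(−t/τ) = 0.2377.
M(t) = 1.3357×10^6 − 633700 × 0.2377 = 1.1850×10^6 Tg N.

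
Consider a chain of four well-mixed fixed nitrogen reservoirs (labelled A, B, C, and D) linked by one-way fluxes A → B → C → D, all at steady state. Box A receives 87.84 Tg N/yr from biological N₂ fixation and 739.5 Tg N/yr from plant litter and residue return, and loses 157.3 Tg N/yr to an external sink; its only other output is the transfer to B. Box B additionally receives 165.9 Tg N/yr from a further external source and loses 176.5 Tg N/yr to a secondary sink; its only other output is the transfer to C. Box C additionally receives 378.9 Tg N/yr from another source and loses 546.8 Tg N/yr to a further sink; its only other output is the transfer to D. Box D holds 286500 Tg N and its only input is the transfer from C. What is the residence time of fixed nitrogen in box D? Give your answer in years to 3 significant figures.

Box A: F(A→B) = (87.84 + 739.5) − 157.3 = 670.04 Tg N/yr.
Box B: F(B→C) = (670.04 + 165.9) − 176.5 = 659.44 Tg N/yr.
Box C: F(C→D) = (659.44 + 378.9) − 546.8 = 491.54 Tg N/yr.
Box D throughput = its input = 491.54 Tg N/yr; τ = 286500 / 491.54 = 582.9 yr.

583 yr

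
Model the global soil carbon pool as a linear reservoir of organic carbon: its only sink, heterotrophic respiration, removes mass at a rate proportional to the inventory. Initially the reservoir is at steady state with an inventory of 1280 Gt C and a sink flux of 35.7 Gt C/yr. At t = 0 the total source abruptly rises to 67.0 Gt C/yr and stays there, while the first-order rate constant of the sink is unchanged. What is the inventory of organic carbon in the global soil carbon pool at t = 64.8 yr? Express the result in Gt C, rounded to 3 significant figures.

2220 Gt C

τ = M₀/F₀ = 1280/35.7 = 35.85 yr; rate constant k = 1/τ.
New steady state M_∞ = F₁/k = F₁·τ = 67.0 × 35.85 = 2402.2 Gt C.
M(t) = M_∞ + (M₀ − M_∞)·e^(−t/τ); t/τ = 64.8/35.85 = 1.807, so e^(−t/τ) = 0.1641.
M(t) = 2402.2 − 1122 × 0.1641 = 2218.1 Gt C.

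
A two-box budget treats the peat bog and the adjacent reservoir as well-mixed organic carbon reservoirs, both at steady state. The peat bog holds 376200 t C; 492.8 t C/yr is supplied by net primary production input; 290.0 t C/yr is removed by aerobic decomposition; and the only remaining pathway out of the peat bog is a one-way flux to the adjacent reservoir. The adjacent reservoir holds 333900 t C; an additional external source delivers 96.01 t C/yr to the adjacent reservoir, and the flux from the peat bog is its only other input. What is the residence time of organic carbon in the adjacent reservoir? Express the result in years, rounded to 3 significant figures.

Balance the peat bog: ΣF_in = 492.80 t C/yr.
Flux to the adjacent reservoir = ΣF_in − (290.0) = 202.80 t C/yr.
Total input to the adjacent reservoir = 202.80 + 96.01 = 298.81 t C/yr; at steady state this equals its total output.
τ = M / F = 333900 / 298.81 = 1117 yr.

1120 yr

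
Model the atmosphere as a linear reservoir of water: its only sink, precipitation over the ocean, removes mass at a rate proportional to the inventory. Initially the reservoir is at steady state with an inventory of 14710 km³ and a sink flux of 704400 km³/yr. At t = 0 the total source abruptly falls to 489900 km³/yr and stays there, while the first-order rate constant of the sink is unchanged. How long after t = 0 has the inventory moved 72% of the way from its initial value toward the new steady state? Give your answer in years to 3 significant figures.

0.0266 yr

τ = M₀/F₀ = 14710/704400 = 0.02088 yr.
The remaining gap fraction is e^(−t/τ); 72% covered ⇒ e^(−t/τ) = 0.280.
t = −τ ln(0.280) = 0.02088 × 1.273 = 0.02658 yr.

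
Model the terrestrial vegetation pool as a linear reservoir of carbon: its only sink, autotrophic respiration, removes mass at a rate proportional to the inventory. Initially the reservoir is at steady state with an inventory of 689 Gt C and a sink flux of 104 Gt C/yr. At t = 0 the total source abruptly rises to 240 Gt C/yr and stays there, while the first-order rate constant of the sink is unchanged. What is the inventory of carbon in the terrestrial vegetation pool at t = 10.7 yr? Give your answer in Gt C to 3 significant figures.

The sink rate constant is k = F₀/M₀ = 104/689 = 0.1509 yr⁻¹.
Solving dM/dt = F₁ − kM with M(0) = M₀ gives M(t) = F₁/k + (M₀ − F₁/k)·e^(−kt).
F₁/k = 240/0.1509 = 1590.0 Gt C; kt = 0.1509 × 10.7 = 1.615, e^(−kt) = 0.1989.
M(10.7) = 1590.0 + (689 − 1590.0) × 0.1989 = 1590.0 − 179.2 = 1410.8 Gt C.

1410 Gt C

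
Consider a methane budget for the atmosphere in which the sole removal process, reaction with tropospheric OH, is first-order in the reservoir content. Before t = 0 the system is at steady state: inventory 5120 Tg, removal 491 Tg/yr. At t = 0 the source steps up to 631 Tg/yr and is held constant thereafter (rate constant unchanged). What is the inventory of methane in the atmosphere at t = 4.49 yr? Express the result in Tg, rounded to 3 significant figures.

Residence time τ = M₀/F₀ = 10.43 yr. The eventual steady state is M_∞ = M₀·(F₁/F₀) = 5120 × 631/491 = 6579.9 Tg.
The anomaly ΔM(t) = M(t) − M_∞ decays as ΔM₀·e^(−t/τ) with ΔM₀ = 5120 − 6579.9 = −1460 Tg.
At t = 4.49 yr, e^(−t/τ) = e^(−0.4306) = 0.6501, so ΔM = −949.1 Tg and M = 6579.9 − 949.1 = 5630.8 Tg.

5630 Tg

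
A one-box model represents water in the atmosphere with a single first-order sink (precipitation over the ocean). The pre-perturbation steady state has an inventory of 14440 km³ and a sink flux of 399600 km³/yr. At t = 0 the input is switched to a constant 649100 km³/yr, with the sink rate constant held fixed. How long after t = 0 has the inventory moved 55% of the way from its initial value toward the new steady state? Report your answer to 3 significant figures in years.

0.0289 yr

τ = M₀/F₀ = 14440/399600 = 0.03614 yr.
The remaining gap fraction is e^(−t/τ); 55% covered ⇒ e^(−t/τ) = 0.450.
t = −τ ln(0.450) = 0.03614 × 0.7985 = 0.02885 yr.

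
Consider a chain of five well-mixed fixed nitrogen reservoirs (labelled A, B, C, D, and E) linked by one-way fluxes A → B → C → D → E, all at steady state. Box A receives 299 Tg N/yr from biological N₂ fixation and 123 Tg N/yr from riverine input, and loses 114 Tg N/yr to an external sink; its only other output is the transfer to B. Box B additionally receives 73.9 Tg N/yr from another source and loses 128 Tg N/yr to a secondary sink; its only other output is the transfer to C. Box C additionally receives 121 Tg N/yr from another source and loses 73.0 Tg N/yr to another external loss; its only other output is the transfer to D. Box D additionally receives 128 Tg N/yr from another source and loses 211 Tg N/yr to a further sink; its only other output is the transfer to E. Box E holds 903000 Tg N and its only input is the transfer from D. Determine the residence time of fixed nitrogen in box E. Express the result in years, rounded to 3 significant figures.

Box A: F(A→B) = (299 + 123) − 114 = 308.00 Tg N/yr.
Box B: F(B→C) = (308.00 + 73.9) − 128 = 253.90 Tg N/yr.
Box C: F(C→D) = (253.90 + 121) − 73.0 = 301.90 Tg N/yr.
Box D: F(D→E) = (301.90 + 128) − 211 = 218.90 Tg N/yr.
Box E throughput = its input = 218.90 Tg N/yr; τ = 903000 / 218.90 = 4125 yr.

4130 yr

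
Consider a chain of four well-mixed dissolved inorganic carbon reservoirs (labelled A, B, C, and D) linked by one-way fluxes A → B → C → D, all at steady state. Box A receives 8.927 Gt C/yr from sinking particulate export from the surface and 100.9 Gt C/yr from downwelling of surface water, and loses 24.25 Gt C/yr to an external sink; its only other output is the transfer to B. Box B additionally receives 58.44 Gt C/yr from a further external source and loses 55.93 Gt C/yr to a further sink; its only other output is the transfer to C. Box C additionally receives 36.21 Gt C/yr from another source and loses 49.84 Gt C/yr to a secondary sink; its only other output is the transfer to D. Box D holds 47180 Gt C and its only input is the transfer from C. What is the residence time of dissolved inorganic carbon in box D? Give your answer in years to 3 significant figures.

634 yr

Box A: F(A→B) = (8.927 + 100.9) − 24.25 = 85.577 Gt C/yr.
Box B: F(B→C) = (85.577 + 58.44) − 55.93 = 88.087 Gt C/yr.
Box C: F(C→D) = (88.087 + 36.21) − 49.84 = 74.457 Gt C/yr.
Box D throughput = its input = 74.457 Gt C/yr; τ = 47180 / 74.457 = 633.7 yr.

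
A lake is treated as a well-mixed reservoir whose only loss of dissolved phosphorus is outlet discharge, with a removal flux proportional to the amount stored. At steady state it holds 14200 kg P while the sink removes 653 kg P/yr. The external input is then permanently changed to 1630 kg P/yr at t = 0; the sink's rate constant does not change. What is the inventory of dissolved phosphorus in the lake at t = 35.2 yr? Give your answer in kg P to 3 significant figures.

Residence time τ = M₀/F₀ = 21.75 yr. The eventual steady state is M_∞ = M₀·(F₁/F₀) = 14200 × 1630/653 = 35446 kg P.
The anomaly ΔM(t) = M(t) − M_∞ decays as ΔM₀·e^(−t/τ) with ΔM₀ = 14200 − 35446 = −21250 kg P.
At t = 35.2 yr, e^(−t/τ) = e^(−1.619) = 0.1982, so ΔM = −4210 kg P and M = 35446 − 4210 = 31236 kg P.

31200 kg P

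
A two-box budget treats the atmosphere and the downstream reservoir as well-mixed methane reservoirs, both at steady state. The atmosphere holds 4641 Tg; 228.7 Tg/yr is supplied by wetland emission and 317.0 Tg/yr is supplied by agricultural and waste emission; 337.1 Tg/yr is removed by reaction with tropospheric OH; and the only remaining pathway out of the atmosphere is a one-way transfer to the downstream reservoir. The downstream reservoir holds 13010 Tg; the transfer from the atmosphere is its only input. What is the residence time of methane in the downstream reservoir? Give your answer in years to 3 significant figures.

Balance the atmosphere: ΣF_in = 228.7 + 317.0 = 545.70 Tg/yr.
Transfer to the downstream reservoir = ΣF_in − (337.1) = 208.60 Tg/yr.
At steady state the output of the downstream reservoir equals its input, 208.60 Tg/yr.
τ = M / F = 13010 / 208.60 = 62.37 yr.

62.4 yr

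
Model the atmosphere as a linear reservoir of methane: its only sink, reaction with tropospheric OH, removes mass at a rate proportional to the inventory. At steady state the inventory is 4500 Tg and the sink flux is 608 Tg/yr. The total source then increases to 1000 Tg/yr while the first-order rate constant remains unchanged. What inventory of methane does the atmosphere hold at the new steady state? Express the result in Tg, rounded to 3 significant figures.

Rate constant k = F/M = 608 / 4500 = 0.1351 yr⁻¹.
At the new steady state, source = k·M_new ⇒ M_new = 1000 / 0.1351 = 7401 Tg.
(Equivalently M_new = M × F_new/F_old = 4500 × 1000/608.)

7400 Tg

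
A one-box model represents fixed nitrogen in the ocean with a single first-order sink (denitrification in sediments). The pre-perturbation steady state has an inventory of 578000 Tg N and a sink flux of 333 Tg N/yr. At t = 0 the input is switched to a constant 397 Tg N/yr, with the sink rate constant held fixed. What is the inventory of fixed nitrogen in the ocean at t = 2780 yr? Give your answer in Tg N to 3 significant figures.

Residence time τ = M₀/F₀ = 1736 yr. The eventual steady state is M_∞ = M₀·(F₁/F₀) = 578000 × 397/333 = 689090 Tg N.
The anomaly ΔM(t) = M(t) − M_∞ decays as ΔM₀·e^(−t/τ) with ΔM₀ = 578000 − 689090 = −111100 Tg N.
At t = 2780 yr, e^(−t/τ) = e^(−1.602) = 0.2016, so ΔM = −22390 Tg N and M = 689090 − 22390 = 666700 Tg N.

667000 Tg N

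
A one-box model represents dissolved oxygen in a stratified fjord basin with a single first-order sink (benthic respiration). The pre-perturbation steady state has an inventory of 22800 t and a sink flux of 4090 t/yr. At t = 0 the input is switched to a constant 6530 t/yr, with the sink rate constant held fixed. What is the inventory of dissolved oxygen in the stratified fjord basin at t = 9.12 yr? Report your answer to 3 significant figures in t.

33800 t

Residence time τ = M₀/F₀ = 5.575 yr. The eventual steady state is M_∞ = M₀·(F₁/F₀) = 22800 × 6530/4090 = 36402 t.
The anomaly ΔM(t) = M(t) − M_∞ decays as ΔM₀·e^(−t/τ) with ΔM₀ = 22800 − 36402 = −13600 t.
At t = 9.12 yr, e^(−t/τ) = e^(−1.636) = 0.1948, so ΔM = −2649 t and M = 36402 − 2649 = 33753 t.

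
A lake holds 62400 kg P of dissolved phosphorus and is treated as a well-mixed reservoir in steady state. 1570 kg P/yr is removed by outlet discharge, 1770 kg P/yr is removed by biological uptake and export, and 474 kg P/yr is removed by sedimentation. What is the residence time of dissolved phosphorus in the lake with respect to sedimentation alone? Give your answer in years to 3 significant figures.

Residence time with respect to a single sink: τ = M / F_sink.
τ = 62400 / 474 = 131.6 yr.

132 yr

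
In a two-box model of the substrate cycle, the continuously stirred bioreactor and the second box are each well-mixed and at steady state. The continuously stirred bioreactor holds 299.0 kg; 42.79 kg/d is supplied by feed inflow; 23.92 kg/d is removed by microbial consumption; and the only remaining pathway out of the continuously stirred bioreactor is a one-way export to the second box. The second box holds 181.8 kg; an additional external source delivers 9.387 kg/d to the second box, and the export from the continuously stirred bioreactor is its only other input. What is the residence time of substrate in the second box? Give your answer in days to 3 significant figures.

Balance the continuously stirred bioreactor: ΣF_in = 42.790 kg/d.
Export to the second box = ΣF_in − (23.92) = 18.870 kg/d.
Total input to the second box = 18.870 + 9.387 = 28.257 kg/d; at steady state this equals its total output.
τ = M / F = 181.8 / 28.257 = 6.434 d.

6.43 d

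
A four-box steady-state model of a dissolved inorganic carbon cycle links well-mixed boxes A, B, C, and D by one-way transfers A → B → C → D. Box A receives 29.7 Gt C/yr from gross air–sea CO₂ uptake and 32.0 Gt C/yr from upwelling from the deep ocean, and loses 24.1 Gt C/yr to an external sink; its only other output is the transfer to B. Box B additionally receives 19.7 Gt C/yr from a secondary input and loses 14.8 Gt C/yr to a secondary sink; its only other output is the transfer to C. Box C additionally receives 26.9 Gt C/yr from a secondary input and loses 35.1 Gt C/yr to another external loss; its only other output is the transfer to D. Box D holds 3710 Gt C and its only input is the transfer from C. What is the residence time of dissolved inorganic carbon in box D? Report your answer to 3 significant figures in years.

Box A: F(A→B) = (29.7 + 32.0) − 24.1 = 37.600 Gt C/yr.
Box B: F(B→C) = (37.600 + 19.7) − 14.8 = 42.500 Gt C/yr.
Box C: F(C→D) = (42.500 + 26.9) − 35.1 = 34.300 Gt C/yr.
Box D throughput = its input = 34.300 Gt C/yr; τ = 3710 / 34.300 = 108.2 yr.

108 yr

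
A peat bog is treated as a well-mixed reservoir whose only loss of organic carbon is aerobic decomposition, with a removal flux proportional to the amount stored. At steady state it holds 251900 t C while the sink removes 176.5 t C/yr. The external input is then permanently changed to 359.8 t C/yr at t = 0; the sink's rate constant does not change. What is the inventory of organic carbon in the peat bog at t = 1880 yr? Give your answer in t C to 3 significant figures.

443000 t C

Residence time τ = M₀/F₀ = 1427 yr. The eventual steady state is M_∞ = M₀·(F₁/F₀) = 251900 × 359.8/176.5 = 513500 t C.
The anomaly ΔM(t) = M(t) − M_∞ decays as ΔM₀·e^(−t/τ) with ΔM₀ = 251900 − 513500 = −261600 t C.
At t = 1880 yr, e^(−t/τ) = e^(−1.317) = 0.2679, so ΔM = −70080 t C and M = 513500 − 70080 = 443430 t C.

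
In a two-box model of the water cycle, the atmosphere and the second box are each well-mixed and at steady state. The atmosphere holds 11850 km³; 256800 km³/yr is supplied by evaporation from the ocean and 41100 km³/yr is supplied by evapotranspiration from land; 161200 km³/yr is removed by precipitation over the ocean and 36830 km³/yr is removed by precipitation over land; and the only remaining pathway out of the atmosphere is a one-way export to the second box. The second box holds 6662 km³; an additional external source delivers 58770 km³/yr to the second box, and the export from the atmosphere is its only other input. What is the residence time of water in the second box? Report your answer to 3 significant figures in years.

Balance the atmosphere: ΣF_in = 256800 + 41100 = 297900 km³/yr.
Export to the second box = ΣF_in − (161200 + 36830) = 99870 km³/yr.
Total input to the second box = 99870 + 58770 = 158640 km³/yr; at steady state this equals its total output.
τ = M / F = 6662 / 158640 = 0.04199 yr.

0.0420 yr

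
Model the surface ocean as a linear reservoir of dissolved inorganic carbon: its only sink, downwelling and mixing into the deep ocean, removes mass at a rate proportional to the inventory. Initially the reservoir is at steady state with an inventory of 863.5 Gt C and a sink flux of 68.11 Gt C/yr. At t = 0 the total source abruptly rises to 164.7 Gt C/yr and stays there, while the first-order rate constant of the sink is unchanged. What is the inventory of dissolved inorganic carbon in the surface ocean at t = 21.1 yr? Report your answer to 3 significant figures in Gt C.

1860 Gt C

Residence time τ = M₀/F₀ = 12.68 yr. The eventual steady state is M_∞ = M₀·(F₁/F₀) = 863.5 × 164.7/68.11 = 2088.1 Gt C.
The anomaly ΔM(t) = M(t) − M_∞ decays as ΔM₀·e^(−t/τ) with ΔM₀ = 863.5 − 2088.1 = −1225 Gt C.
At t = 21.1 yr, e^(−t/τ) = e^(−1.664) = 0.1893, so ΔM = −231.8 Gt C and M = 2088.1 − 231.8 = 1856.2 Gt C.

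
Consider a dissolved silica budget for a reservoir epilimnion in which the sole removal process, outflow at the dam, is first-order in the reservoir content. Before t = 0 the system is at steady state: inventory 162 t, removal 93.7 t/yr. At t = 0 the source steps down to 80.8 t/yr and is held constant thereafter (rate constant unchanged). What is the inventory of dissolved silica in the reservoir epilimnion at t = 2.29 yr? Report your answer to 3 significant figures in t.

The sink rate constant is k = F₀/M₀ = 93.7/162 = 0.5784 yr⁻¹.
Solving dM/dt = F₁ − kM with M(0) = M₀ gives M(t) = F₁/k + (M₀ − F₁/k)·e^(−kt).
F₁/k = 80.8/0.5784 = 139.70 t; kt = 0.5784 × 2.29 = 1.325, e^(−kt) = 0.2659.
M(2.29) = 139.70 + (162 − 139.70) × 0.2659 = 139.70 + 5.931 = 145.63 t.

146 t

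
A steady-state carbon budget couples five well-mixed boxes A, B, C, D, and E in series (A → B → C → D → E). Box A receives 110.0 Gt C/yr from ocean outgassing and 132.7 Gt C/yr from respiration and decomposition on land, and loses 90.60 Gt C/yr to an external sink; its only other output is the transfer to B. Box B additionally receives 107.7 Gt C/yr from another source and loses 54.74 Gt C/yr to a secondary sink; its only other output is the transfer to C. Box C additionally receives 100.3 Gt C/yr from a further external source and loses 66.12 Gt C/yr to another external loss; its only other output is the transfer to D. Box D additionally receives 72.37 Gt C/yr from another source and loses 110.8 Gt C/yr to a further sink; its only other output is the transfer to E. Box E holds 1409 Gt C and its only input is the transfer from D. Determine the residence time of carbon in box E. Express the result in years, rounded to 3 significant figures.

Box A: F(A→B) = (110.0 + 132.7) − 90.60 = 152.10 Gt C/yr.
Box B: F(B→C) = (152.10 + 107.7) − 54.74 = 205.06 Gt C/yr.
Box C: F(C→D) = (205.06 + 100.3) − 66.12 = 239.24 Gt C/yr.
Box D: F(D→E) = (239.24 + 72.37) − 110.8 = 200.81 Gt C/yr.
Box E throughput = its input = 200.81 Gt C/yr; τ = 1409 / 200.81 = 7.017 yr.

7.02 yr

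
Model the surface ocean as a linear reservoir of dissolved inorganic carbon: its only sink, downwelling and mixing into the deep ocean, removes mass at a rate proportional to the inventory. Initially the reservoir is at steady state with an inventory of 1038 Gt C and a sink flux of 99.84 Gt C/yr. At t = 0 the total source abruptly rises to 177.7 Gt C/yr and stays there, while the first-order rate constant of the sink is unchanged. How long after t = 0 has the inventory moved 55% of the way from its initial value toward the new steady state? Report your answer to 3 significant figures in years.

8.30 yr

τ = M₀/F₀ = 1038/99.84 = 10.40 yr.
The remaining gap fraction is e^(−t/τ); 55% covered ⇒ e^(−t/τ) = 0.450.
t = −τ ln(0.450) = 10.40 × 0.7985 = 8.302 yr.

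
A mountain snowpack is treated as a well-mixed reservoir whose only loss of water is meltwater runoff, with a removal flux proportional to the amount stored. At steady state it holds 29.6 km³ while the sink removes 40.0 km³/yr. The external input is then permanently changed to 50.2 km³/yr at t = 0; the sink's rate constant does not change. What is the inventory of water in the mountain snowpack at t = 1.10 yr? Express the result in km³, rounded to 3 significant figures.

The sink rate constant is k = F₀/M₀ = 40.0/29.6 = 1.351 yr⁻¹.
Solving dM/dt = F₁ − kM with M(0) = M₀ gives M(t) = F₁/k + (M₀ − F₁/k)·e^(−kt).
F₁/k = 50.2/1.351 = 37.148 km³; kt = 1.351 × 1.10 = 1.486, e^(−kt) = 0.2262.
M(1.10) = 37.148 + (29.6 − 37.148) × 0.2262 = 37.148 − 1.707 = 35.441 km³.

35.4 km³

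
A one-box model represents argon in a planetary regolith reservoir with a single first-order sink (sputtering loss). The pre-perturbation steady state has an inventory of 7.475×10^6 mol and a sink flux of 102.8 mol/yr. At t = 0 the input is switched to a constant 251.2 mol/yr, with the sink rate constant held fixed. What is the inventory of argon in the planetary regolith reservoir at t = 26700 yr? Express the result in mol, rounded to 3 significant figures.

The sink rate constant is k = F₀/M₀ = 102.8/7.475×10^6 = 1.375×10^-5 yr⁻¹.
Solving dM/dt = F₁ − kM with M(0) = M₀ gives M(t) = F₁/k + (M₀ − F₁/k)·e^(−kt).
F₁/k = 251.2/1.375×10^-5 = 1.8266×10^7 mol; kt = 1.375×10^-5 × 26700 = 0.3672, e^(−kt) = 0.6927.
M(26700) = 1.8266×10^7 + (7.475×10^6 − 1.8266×10^7) × 0.6927 = 1.8266×10^7 − 7.475×10^6 = 1.0791×10^7 mol.

1.08×10^7 mol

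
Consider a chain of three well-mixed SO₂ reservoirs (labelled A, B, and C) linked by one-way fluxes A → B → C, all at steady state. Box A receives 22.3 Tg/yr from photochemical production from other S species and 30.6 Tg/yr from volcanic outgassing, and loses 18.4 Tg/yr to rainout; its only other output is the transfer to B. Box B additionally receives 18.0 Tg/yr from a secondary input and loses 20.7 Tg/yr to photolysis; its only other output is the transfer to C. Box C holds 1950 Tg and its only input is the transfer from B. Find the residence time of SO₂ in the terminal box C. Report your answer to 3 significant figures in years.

61.3 yr

Box A: F(A→B) = (22.3 + 30.6) − 18.4 = 34.500 Tg/yr.
Box B: F(B→C) = (34.500 + 18.0) − 20.7 = 31.800 Tg/yr.
Box C throughput = its input = 31.800 Tg/yr; τ = 1950 / 31.800 = 61.32 yr.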